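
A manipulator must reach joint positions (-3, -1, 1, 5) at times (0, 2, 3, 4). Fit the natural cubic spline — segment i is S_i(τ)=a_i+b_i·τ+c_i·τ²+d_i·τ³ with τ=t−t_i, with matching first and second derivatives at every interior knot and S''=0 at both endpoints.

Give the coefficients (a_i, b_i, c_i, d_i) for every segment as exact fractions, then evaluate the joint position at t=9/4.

Δ: Δ0=1, Δ1=2, Δ2=4
row 1: diag=6, rhs=6; c'=1/6, d'=1
row 2: denom=4−1·1/6=23/6; d'=(12−1·1)/(23/6)=66/23
back: M2=66/23
back: M1=1−1/6·66/23=12/23
M: M0=0, M1=12/23, M2=66/23, M3=0
seg 0: a=-3, c=M0/2=0, d=(M1−M0)/(6·2)=1/23, b=Δ0−h0·(2M0+M1)/6=19/23
seg 1: a=-1, c=M1/2=6/23, d=(M2−M1)/(6·1)=9/23, b=Δ1−h1·(2M1+M2)/6=31/23
seg 2: a=1, c=M2/2=33/23, d=(M3−M2)/(6·1)=-11/23, b=Δ2−h2·(2M2+M3)/6=70/23
t_q=9/4 → seg 1, τ=1/4; S=-1+31/23·τ+6/23·τ²+9/23·τ³=-41/64

  seg 0: a=-3 b=19/23 c=0 d=1/23
  seg 1: a=-1 b=31/23 c=6/23 d=9/23
  seg 2: a=1 b=70/23 c=33/23 d=-11/23
S(9/4) = -41/64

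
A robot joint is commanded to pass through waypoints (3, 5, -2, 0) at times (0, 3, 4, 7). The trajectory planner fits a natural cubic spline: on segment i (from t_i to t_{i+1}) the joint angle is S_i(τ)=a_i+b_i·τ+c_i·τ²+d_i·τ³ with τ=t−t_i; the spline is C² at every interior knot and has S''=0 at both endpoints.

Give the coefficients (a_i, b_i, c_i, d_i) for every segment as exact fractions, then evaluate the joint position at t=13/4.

Δ: Δ0=2/3, Δ1=-7, Δ2=2/3
row 1: diag=8, rhs=-46; c'=1/8, d'=-23/4
row 2: denom=8−1·1/8=63/8; d'=(46−1·-23/4)/(63/8)=46/7
back: M2=46/7
back: M1=-23/4−1/8·46/7=-46/7
M: M0=0, M1=-46/7, M2=46/7, M3=0
seg 0: a=3, c=M0/2=0, d=(M1−M0)/(6·3)=-23/63, b=Δ0−h0·(2M0+M1)/6=83/21
seg 1: a=5, c=M1/2=-23/7, d=(M2−M1)/(6·1)=46/21, b=Δ1−h1·(2M1+M2)/6=-124/21
seg 2: a=-2, c=M2/2=23/7, d=(M3−M2)/(6·3)=-23/63, b=Δ2−h2·(2M2+M3)/6=-124/21
t_q=13/4 → seg 1, τ=1/4; S=5+-124/21·τ+-23/7·τ²+46/21·τ³=751/224

  seg 0: a=3 b=83/21 c=0 d=-23/63
  seg 1: a=5 b=-124/21 c=-23/7 d=46/21
  seg 2: a=-2 b=-124/21 c=23/7 d=-23/63
S(13/4) = 751/224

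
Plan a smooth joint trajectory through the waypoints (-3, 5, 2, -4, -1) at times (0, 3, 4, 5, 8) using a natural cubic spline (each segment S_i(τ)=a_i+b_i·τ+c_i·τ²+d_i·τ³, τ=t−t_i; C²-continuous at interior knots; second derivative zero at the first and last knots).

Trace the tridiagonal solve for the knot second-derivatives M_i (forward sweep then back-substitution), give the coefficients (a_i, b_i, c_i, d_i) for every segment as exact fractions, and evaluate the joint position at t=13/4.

  seg 0: a=-3 b=179/40 c=0 d=-217/1080
  seg 1: a=5 b=-19/20 c=-217/120 d=-29/120
  seg 2: a=2 b=-127/24 c=-38/15 d=73/40
  seg 3: a=-4 b=-293/60 c=353/120 d=-353/1080
S(13/4) = 11893/2560

Δ: Δ0=8/3, Δ1=-3, Δ2=-6, Δ3=1
row 1: diag=8, rhs=-34; c'=1/8, d'=-17/4
row 2: denom=4−1·1/8=31/8; d'=(-18−1·-17/4)/(31/8)=-110/31
row 3: denom=8−1·8/31=240/31; d'=(42−1·-110/31)/(240/31)=353/60
back: M3=353/60
back: M2=-110/31−8/31·353/60=-76/15
back: M1=-17/4−1/8·-76/15=-217/60
M: M0=0, M1=-217/60, M2=-76/15, M3=353/60, M4=0
seg 0: a=-3, c=M0/2=0, d=(M1−M0)/(6·3)=-217/1080, b=Δ0−h0·(2M0+M1)/6=179/40
seg 1: a=5, c=M1/2=-217/120, d=(M2−M1)/(6·1)=-29/120, b=Δ1−h1·(2M1+M2)/6=-19/20
seg 2: a=2, c=M2/2=-38/15, d=(M3−M2)/(6·1)=73/40, b=Δ2−h2·(2M2+M3)/6=-127/24
seg 3: a=-4, c=M3/2=353/120, d=(M4−M3)/(6·3)=-353/1080, b=Δ3−h3·(2M3+M4)/6=-293/60
t_q=13/4 → seg 1, τ=1/4; S=5+-19/20·τ+-217/120·τ²+-29/120·τ³=11893/2560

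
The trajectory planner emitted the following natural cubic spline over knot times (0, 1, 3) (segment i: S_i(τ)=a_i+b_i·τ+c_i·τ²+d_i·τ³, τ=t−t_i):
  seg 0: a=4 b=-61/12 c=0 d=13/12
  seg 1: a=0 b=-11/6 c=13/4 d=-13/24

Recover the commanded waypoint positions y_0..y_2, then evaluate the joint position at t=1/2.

y_0 = S_0(0) = a_0 = 4
y_1 = S_1(0) = a_1 = 0
y_2 = S_1(2) = 5
t_q=1/2 is in segment 0 (τ=1/2); S_0(τ)=51/32

y_0=4 y_1=0 y_2=5
S(1/2) = 51/32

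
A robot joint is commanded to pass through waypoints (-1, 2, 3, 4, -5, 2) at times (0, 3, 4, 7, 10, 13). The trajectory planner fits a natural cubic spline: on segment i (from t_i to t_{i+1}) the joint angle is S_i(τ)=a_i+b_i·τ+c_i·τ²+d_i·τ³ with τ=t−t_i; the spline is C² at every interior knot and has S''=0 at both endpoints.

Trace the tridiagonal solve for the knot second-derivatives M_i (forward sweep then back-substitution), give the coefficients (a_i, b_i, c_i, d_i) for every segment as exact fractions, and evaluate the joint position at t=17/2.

  seg 0: a=-1 b=875/849 c=0 d=-26/7641
  seg 1: a=2 b=797/849 c=-26/849 d=26/283
  seg 2: a=3 b=979/849 c=208/849 d=-440/2547
  seg 3: a=4 b=-1733/849 c=-1112/849 d=2522/7641
  seg 4: a=-5 b=-839/849 c=470/283 d=-470/2547
S(17/2) = -1013/1132

Δ: Δ0=1, Δ1=1, Δ2=1/3, Δ3=-3, Δ4=7/3
row 1: diag=8, rhs=0; c'=1/8, d'=0
row 2: denom=8−1·1/8=63/8; d'=(-4−1·0)/(63/8)=-32/63
row 3: denom=12−3·8/21=76/7; d'=(-20−3·-32/63)/(76/7)=-97/57
row 4: denom=12−3·21/76=849/76; d'=(32−3·-97/57)/(849/76)=940/283
back: M4=940/283
back: M3=-97/57−21/76·940/283=-2224/849
back: M2=-32/63−8/21·-2224/849=416/849
back: M1=0−1/8·416/849=-52/849
M: M0=0, M1=-52/849, M2=416/849, M3=-2224/849, M4=940/283, M5=0
seg 0: a=-1, c=M0/2=0, d=(M1−M0)/(6·3)=-26/7641, b=Δ0−h0·(2M0+M1)/6=875/849
seg 1: a=2, c=M1/2=-26/849, d=(M2−M1)/(6·1)=26/283, b=Δ1−h1·(2M1+M2)/6=797/849
seg 2: a=3, c=M2/2=208/849, d=(M3−M2)/(6·3)=-440/2547, b=Δ2−h2·(2M2+M3)/6=979/849
seg 3: a=4, c=M3/2=-1112/849, d=(M4−M3)/(6·3)=2522/7641, b=Δ3−h3·(2M3+M4)/6=-1733/849
seg 4: a=-5, c=M4/2=470/283, d=(M5−M4)/(6·3)=-470/2547, b=Δ4−h4·(2M4+M5)/6=-839/849
t_q=17/2 → seg 3, τ=3/2; S=4+-1733/849·τ+-1112/849·τ²+2522/7641·τ³=-1013/1132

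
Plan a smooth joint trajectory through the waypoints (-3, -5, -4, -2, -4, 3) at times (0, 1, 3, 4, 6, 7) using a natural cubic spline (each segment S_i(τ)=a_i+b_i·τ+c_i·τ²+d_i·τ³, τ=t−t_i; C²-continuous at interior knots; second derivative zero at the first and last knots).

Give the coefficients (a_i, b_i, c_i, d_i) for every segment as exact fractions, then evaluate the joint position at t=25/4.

Δ: Δ0=-2, Δ1=1/2, Δ2=2, Δ3=-1, Δ4=7
row 1: diag=6, rhs=15; c'=1/3, d'=5/2
row 2: denom=6−2·1/3=16/3; d'=(9−2·5/2)/(16/3)=3/4
row 3: denom=6−1·3/16=93/16; d'=(-18−1·3/4)/(93/16)=-100/31
row 4: denom=6−2·32/93=494/93; d'=(48−2·-100/31)/(494/93)=2532/247
back: M4=2532/247
back: M3=-100/31−32/93·2532/247=-1668/247
back: M2=3/4−3/16·-1668/247=498/247
back: M1=5/2−1/3·498/247=903/494
M: M0=0, M1=903/494, M2=498/247, M3=-1668/247, M4=2532/247, M5=0
seg 0: a=-3, c=M0/2=0, d=(M1−M0)/(6·1)=301/988, b=Δ0−h0·(2M0+M1)/6=-2277/988
seg 1: a=-5, c=M1/2=903/988, d=(M2−M1)/(6·2)=31/1976, b=Δ1−h1·(2M1+M2)/6=-687/494
seg 2: a=-4, c=M2/2=249/247, d=(M3−M2)/(6·1)=-19/13, b=Δ2−h2·(2M2+M3)/6=606/247
seg 3: a=-2, c=M3/2=-834/247, d=(M4−M3)/(6·2)=350/247, b=Δ3−h3·(2M3+M4)/6=21/247
seg 4: a=-4, c=M4/2=1266/247, d=(M5−M4)/(6·1)=-422/247, b=Δ4−h4·(2M4+M5)/6=885/247
t_q=25/4 → seg 4, τ=1/4; S=-4+885/247·τ+1266/247·τ²+-422/247·τ³=-22215/7904

  seg 0: a=-3 b=-2277/988 c=0 d=301/988
  seg 1: a=-5 b=-687/494 c=903/988 d=31/1976
  seg 2: a=-4 b=606/247 c=249/247 d=-19/13
  seg 3: a=-2 b=21/247 c=-834/247 d=350/247
  seg 4: a=-4 b=885/247 c=1266/247 d=-422/247
S(25/4) = -22215/7904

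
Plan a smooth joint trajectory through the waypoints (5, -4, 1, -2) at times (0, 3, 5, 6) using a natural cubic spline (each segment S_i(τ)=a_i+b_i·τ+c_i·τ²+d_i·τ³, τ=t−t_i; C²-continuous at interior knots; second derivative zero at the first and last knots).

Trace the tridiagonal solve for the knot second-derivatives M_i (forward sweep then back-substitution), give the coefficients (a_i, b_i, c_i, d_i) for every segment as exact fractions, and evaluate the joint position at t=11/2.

Δ: Δ0=-3, Δ1=5/2, Δ2=-3
row 1: diag=10, rhs=33; c'=1/5, d'=33/10
row 2: denom=6−2·1/5=28/5; d'=(-33−2·33/10)/(28/5)=-99/14
back: M2=-99/14
back: M1=33/10−1/5·-99/14=33/7
M: M0=0, M1=33/7, M2=-99/14, M3=0
seg 0: a=5, c=M0/2=0, d=(M1−M0)/(6·3)=11/42, b=Δ0−h0·(2M0+M1)/6=-75/14
seg 1: a=-4, c=M1/2=33/14, d=(M2−M1)/(6·2)=-55/56, b=Δ1−h1·(2M1+M2)/6=12/7
seg 2: a=1, c=M2/2=-99/28, d=(M3−M2)/(6·1)=33/28, b=Δ2−h2·(2M2+M3)/6=-9/14
t_q=11/2 → seg 2, τ=1/2; S=1+-9/14·τ+-99/28·τ²+33/28·τ³=-13/224

  seg 0: a=5 b=-75/14 c=0 d=11/42
  seg 1: a=-4 b=12/7 c=33/14 d=-55/56
  seg 2: a=1 b=-9/14 c=-99/28 d=33/28
S(11/2) = -13/224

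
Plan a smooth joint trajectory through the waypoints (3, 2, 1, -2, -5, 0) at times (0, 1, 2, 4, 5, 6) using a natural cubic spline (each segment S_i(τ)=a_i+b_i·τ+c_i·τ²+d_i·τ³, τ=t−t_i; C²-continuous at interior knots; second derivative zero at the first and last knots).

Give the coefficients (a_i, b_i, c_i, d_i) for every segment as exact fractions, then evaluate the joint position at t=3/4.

  seg 0: a=3 b=-299/310 c=0 d=-11/310
  seg 1: a=2 b=-166/155 c=-33/310 d=11/62
  seg 2: a=1 b=-233/310 c=66/155 d=-2/5
  seg 3: a=-2 b=-1193/310 c=-306/155 d=175/62
  seg 4: a=-5 b=104/155 c=2013/310 d=-671/310
S(3/4) = 44871/19840

Δ: Δ0=-1, Δ1=-1, Δ2=-3/2, Δ3=-3, Δ4=5
row 1: diag=4, rhs=0; c'=1/4, d'=0
row 2: denom=6−1·1/4=23/4; d'=(-3−1·0)/(23/4)=-12/23
row 3: denom=6−2·8/23=122/23; d'=(-9−2·-12/23)/(122/23)=-3/2
row 4: denom=4−1·23/122=465/122; d'=(48−1·-3/2)/(465/122)=2013/155
back: M4=2013/155
back: M3=-3/2−23/122·2013/155=-612/155
back: M2=-12/23−8/23·-612/155=132/155
back: M1=0−1/4·132/155=-33/155
M: M0=0, M1=-33/155, M2=132/155, M3=-612/155, M4=2013/155, M5=0
seg 0: a=3, c=M0/2=0, d=(M1−M0)/(6·1)=-11/310, b=Δ0−h0·(2M0+M1)/6=-299/310
seg 1: a=2, c=M1/2=-33/310, d=(M2−M1)/(6·1)=11/62, b=Δ1−h1·(2M1+M2)/6=-166/155
seg 2: a=1, c=M2/2=66/155, d=(M3−M2)/(6·2)=-2/5, b=Δ2−h2·(2M2+M3)/6=-233/310
seg 3: a=-2, c=M3/2=-306/155, d=(M4−M3)/(6·1)=175/62, b=Δ3−h3·(2M3+M4)/6=-1193/310
seg 4: a=-5, c=M4/2=2013/310, d=(M5−M4)/(6·1)=-671/310, b=Δ4−h4·(2M4+M5)/6=104/155
t_q=3/4 → seg 0, τ=3/4; S=3+-299/310·τ+0·τ²+-11/310·τ³=44871/19840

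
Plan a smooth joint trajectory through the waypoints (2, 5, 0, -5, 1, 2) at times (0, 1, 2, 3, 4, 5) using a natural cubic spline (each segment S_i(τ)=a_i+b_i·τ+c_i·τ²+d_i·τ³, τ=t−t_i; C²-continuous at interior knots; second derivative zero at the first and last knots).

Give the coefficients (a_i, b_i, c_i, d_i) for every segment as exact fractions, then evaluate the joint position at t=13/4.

  seg 0: a=2 b=54/11 c=0 d=-21/11
  seg 1: a=5 b=-9/11 c=-63/11 d=17/11
  seg 2: a=0 b=-84/11 c=-12/11 d=41/11
  seg 3: a=-5 b=15/11 c=111/11 d=-60/11
  seg 4: a=1 b=57/11 c=-69/11 d=23/11
S(13/4) = -181/44

Δ: Δ0=3, Δ1=-5, Δ2=-5, Δ3=6, Δ4=1
row 1: diag=4, rhs=-48; c'=1/4, d'=-12
row 2: denom=4−1·1/4=15/4; d'=(0−1·-12)/(15/4)=16/5
row 3: denom=4−1·4/15=56/15; d'=(66−1·16/5)/(56/15)=471/28
row 4: denom=4−1·15/56=209/56; d'=(-30−1·471/28)/(209/56)=-138/11
back: M4=-138/11
back: M3=471/28−15/56·-138/11=222/11
back: M2=16/5−4/15·222/11=-24/11
back: M1=-12−1/4·-24/11=-126/11
M: M0=0, M1=-126/11, M2=-24/11, M3=222/11, M4=-138/11, M5=0
seg 0: a=2, c=M0/2=0, d=(M1−M0)/(6·1)=-21/11, b=Δ0−h0·(2M0+M1)/6=54/11
seg 1: a=5, c=M1/2=-63/11, d=(M2−M1)/(6·1)=17/11, b=Δ1−h1·(2M1+M2)/6=-9/11
seg 2: a=0, c=M2/2=-12/11, d=(M3−M2)/(6·1)=41/11, b=Δ2−h2·(2M2+M3)/6=-84/11
seg 3: a=-5, c=M3/2=111/11, d=(M4−M3)/(6·1)=-60/11, b=Δ3−h3·(2M3+M4)/6=15/11
seg 4: a=1, c=M4/2=-69/11, d=(M5−M4)/(6·1)=23/11, b=Δ4−h4·(2M4+M5)/6=57/11
t_q=13/4 → seg 3, τ=1/4; S=-5+15/11·τ+111/11·τ²+-60/11·τ³=-181/44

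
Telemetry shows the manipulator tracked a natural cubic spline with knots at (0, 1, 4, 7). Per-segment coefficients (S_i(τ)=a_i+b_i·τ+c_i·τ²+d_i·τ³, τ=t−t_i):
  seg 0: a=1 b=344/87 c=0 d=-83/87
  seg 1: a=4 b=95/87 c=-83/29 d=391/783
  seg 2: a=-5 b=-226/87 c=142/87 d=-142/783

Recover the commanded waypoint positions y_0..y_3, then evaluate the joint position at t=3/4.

y_0 = S_0(0) = a_0 = 1
y_1 = S_1(0) = a_1 = 4
y_2 = S_2(0) = a_2 = -5
y_3 = S_2(3) = -3
t_q=3/4 is in segment 0 (τ=3/4); S_0(τ)=6613/1856

y_0=1 y_1=4 y_2=-5 y_3=-3
S(3/4) = 6613/1856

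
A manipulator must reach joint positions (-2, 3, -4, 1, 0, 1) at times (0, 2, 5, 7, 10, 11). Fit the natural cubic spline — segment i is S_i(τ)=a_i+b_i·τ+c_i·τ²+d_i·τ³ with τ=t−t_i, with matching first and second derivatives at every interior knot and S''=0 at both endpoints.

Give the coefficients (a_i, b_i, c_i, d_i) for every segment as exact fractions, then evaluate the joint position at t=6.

  seg 0: a=-2 b=48571/12282 c=0 d=-8933/24564
  seg 1: a=3 b=-5027/12282 c=-8933/4094 d=9461/18423
  seg 2: a=-4 b=4477/12282 c=9989/4094 d=-16853/24564
  seg 3: a=1 b=23227/12282 c=-3432/2047 d=11485/36846
  seg 4: a=0 b=1520/6141 c=4621/4094 d=-4621/12282
S(6) = -15407/8188

Δ: Δ0=5/2, Δ1=-7/3, Δ2=5/2, Δ3=-1/3, Δ4=1
row 1: diag=10, rhs=-29; c'=3/10, d'=-29/10
row 2: denom=10−3·3/10=91/10; d'=(29−3·-29/10)/(91/10)=29/7
row 3: denom=10−2·20/91=870/91; d'=(-17−2·29/7)/(870/91)=-767/290
row 4: denom=8−3·91/290=2047/290; d'=(8−3·-767/290)/(2047/290)=4621/2047
back: M4=4621/2047
back: M3=-767/290−91/290·4621/2047=-6864/2047
back: M2=29/7−20/91·-6864/2047=9989/2047
back: M1=-29/10−3/10·9989/2047=-8933/2047
M: M0=0, M1=-8933/2047, M2=9989/2047, M3=-6864/2047, M4=4621/2047, M5=0
seg 0: a=-2, c=M0/2=0, d=(M1−M0)/(6·2)=-8933/24564, b=Δ0−h0·(2M0+M1)/6=48571/12282
seg 1: a=3, c=M1/2=-8933/4094, d=(M2−M1)/(6·3)=9461/18423, b=Δ1−h1·(2M1+M2)/6=-5027/12282
seg 2: a=-4, c=M2/2=9989/4094, d=(M3−M2)/(6·2)=-16853/24564, b=Δ2−h2·(2M2+M3)/6=4477/12282
seg 3: a=1, c=M3/2=-3432/2047, d=(M4−M3)/(6·3)=11485/36846, b=Δ3−h3·(2M3+M4)/6=23227/12282
seg 4: a=0, c=M4/2=4621/4094, d=(M5−M4)/(6·1)=-4621/12282, b=Δ4−h4·(2M4+M5)/6=1520/6141
t_q=6 → seg 2, τ=1; S=-4+4477/12282·τ+9989/4094·τ²+-16853/24564·τ³=-15407/8188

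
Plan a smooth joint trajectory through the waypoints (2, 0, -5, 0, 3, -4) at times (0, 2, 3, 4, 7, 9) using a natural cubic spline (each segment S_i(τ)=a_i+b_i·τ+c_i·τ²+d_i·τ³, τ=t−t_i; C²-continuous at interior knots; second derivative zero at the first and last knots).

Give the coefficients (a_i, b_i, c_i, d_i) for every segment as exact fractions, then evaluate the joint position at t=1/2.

  seg 0: a=2 b=2092/1573 c=0 d=-3665/6292
  seg 1: a=0 b=-8903/1573 c=-10995/3146 d=13071/3146
  seg 2: a=-5 b=-53/286 c=14109/1573 d=-11905/3146
  seg 3: a=0 b=10069/1573 c=-7497/3146 d=47/242
  seg 4: a=3 b=-8347/3146 c=-999/1573 d=333/3146
S(1/2) = 130479/50336

Δ: Δ0=-1, Δ1=-5, Δ2=5, Δ3=1, Δ4=-7/2
row 1: diag=6, rhs=-24; c'=1/6, d'=-4
row 2: denom=4−1·1/6=23/6; d'=(60−1·-4)/(23/6)=384/23
row 3: denom=8−1·6/23=178/23; d'=(-24−1·384/23)/(178/23)=-468/89
row 4: denom=10−3·69/178=1573/178; d'=(-27−3·-468/89)/(1573/178)=-1998/1573
back: M4=-1998/1573
back: M3=-468/89−69/178·-1998/1573=-7497/1573
back: M2=384/23−6/23·-7497/1573=28218/1573
back: M1=-4−1/6·28218/1573=-10995/1573
M: M0=0, M1=-10995/1573, M2=28218/1573, M3=-7497/1573, M4=-1998/1573, M5=0
seg 0: a=2, c=M0/2=0, d=(M1−M0)/(6·2)=-3665/6292, b=Δ0−h0·(2M0+M1)/6=2092/1573
seg 1: a=0, c=M1/2=-10995/3146, d=(M2−M1)/(6·1)=13071/3146, b=Δ1−h1·(2M1+M2)/6=-8903/1573
seg 2: a=-5, c=M2/2=14109/1573, d=(M3−M2)/(6·1)=-11905/3146, b=Δ2−h2·(2M2+M3)/6=-53/286
seg 3: a=0, c=M3/2=-7497/3146, d=(M4−M3)/(6·3)=47/242, b=Δ3−h3·(2M3+M4)/6=10069/1573
seg 4: a=3, c=M4/2=-999/1573, d=(M5−M4)/(6·2)=333/3146, b=Δ4−h4·(2M4+M5)/6=-8347/3146
t_q=1/2 → seg 0, τ=1/2; S=2+2092/1573·τ+0·τ²+-3665/6292·τ³=130479/50336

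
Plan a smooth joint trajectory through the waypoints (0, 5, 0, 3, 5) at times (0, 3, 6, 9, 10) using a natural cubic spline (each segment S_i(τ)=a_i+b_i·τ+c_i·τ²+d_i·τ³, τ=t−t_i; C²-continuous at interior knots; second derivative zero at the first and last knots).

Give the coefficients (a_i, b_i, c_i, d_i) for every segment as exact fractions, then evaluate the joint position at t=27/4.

Δ: Δ0=5/3, Δ1=-5/3, Δ2=1, Δ3=2
row 1: diag=12, rhs=-20; c'=1/4, d'=-5/3
row 2: denom=12−3·1/4=45/4; d'=(16−3·-5/3)/(45/4)=28/15
row 3: denom=8−3·4/15=36/5; d'=(6−3·28/15)/(36/5)=1/18
back: M3=1/18
back: M2=28/15−4/15·1/18=50/27
back: M1=-5/3−1/4·50/27=-115/54
M: M0=0, M1=-115/54, M2=50/27, M3=1/18, M4=0
seg 0: a=0, c=M0/2=0, d=(M1−M0)/(6·3)=-115/972, b=Δ0−h0·(2M0+M1)/6=295/108
seg 1: a=5, c=M1/2=-115/108, d=(M2−M1)/(6·3)=215/972, b=Δ1−h1·(2M1+M2)/6=-25/54
seg 2: a=0, c=M2/2=25/27, d=(M3−M2)/(6·3)=-97/972, b=Δ2−h2·(2M2+M3)/6=-95/108
seg 3: a=3, c=M3/2=1/36, d=(M4−M3)/(6·1)=-1/108, b=Δ3−h3·(2M3+M4)/6=107/54
t_q=27/4 → seg 2, τ=3/4; S=0+-95/108·τ+25/27·τ²+-97/972·τ³=-139/768

  seg 0: a=0 b=295/108 c=0 d=-115/972
  seg 1: a=5 b=-25/54 c=-115/108 d=215/972
  seg 2: a=0 b=-95/108 c=25/27 d=-97/972
  seg 3: a=3 b=107/54 c=1/36 d=-1/108
S(27/4) = -139/768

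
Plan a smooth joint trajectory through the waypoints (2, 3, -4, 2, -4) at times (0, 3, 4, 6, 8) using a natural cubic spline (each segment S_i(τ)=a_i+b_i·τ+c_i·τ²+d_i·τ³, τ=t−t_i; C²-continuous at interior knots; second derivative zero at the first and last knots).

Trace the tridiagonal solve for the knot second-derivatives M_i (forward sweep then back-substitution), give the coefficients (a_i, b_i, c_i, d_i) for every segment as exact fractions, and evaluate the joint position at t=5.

  seg 0: a=2 b=1019/258 c=0 d=-311/774
  seg 1: a=3 b=-890/129 c=-311/86 d=907/258
  seg 2: a=-4 b=-925/258 c=298/43 d=-1877/1032
  seg 3: a=2 b=298/129 c=-685/172 d=685/1032
S(5) = -851/344

Δ: Δ0=1/3, Δ1=-7, Δ2=3, Δ3=-3
row 1: diag=8, rhs=-44; c'=1/8, d'=-11/2
row 2: denom=6−1·1/8=47/8; d'=(60−1·-11/2)/(47/8)=524/47
row 3: denom=8−2·16/47=344/47; d'=(-36−2·524/47)/(344/47)=-685/86
back: M3=-685/86
back: M2=524/47−16/47·-685/86=596/43
back: M1=-11/2−1/8·596/43=-311/43
M: M0=0, M1=-311/43, M2=596/43, M3=-685/86, M4=0
seg 0: a=2, c=M0/2=0, d=(M1−M0)/(6·3)=-311/774, b=Δ0−h0·(2M0+M1)/6=1019/258
seg 1: a=3, c=M1/2=-311/86, d=(M2−M1)/(6·1)=907/258, b=Δ1−h1·(2M1+M2)/6=-890/129
seg 2: a=-4, c=M2/2=298/43, d=(M3−M2)/(6·2)=-1877/1032, b=Δ2−h2·(2M2+M3)/6=-925/258
seg 3: a=2, c=M3/2=-685/172, d=(M4−M3)/(6·2)=685/1032, b=Δ3−h3·(2M3+M4)/6=298/129
t_q=5 → seg 2, τ=1; S=-4+-925/258·τ+298/43·τ²+-1877/1032·τ³=-851/344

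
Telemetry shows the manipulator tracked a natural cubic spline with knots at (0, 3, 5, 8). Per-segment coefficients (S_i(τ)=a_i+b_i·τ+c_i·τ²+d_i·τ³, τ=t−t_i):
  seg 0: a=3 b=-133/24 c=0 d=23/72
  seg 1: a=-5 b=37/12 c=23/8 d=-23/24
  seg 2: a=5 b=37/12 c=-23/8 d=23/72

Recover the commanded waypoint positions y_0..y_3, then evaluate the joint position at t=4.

y_0 = S_0(0) = a_0 = 3
y_1 = S_1(0) = a_1 = -5
y_2 = S_2(0) = a_2 = 5
y_3 = S_2(3) = -3
t_q=4 is in segment 1 (τ=1); S_1(τ)=0

y_0=3 y_1=-5 y_2=5 y_3=-3
S(4) = 0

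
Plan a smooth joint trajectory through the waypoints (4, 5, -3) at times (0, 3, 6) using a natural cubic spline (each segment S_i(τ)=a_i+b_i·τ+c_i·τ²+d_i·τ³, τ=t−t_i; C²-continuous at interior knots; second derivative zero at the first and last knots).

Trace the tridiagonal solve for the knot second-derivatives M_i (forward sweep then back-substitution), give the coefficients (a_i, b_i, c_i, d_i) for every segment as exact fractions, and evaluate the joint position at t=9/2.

Δ: Δ0=1/3, Δ1=-8/3
row 1: diag=12, rhs=-18; c'=1/4, d'=-3/2
back: M1=-3/2
M: M0=0, M1=-3/2, M2=0
seg 0: a=4, c=M0/2=0, d=(M1−M0)/(6·3)=-1/12, b=Δ0−h0·(2M0+M1)/6=13/12
seg 1: a=5, c=M1/2=-3/4, d=(M2−M1)/(6·3)=1/12, b=Δ1−h1·(2M1+M2)/6=-7/6
t_q=9/2 → seg 1, τ=3/2; S=5+-7/6·τ+-3/4·τ²+1/12·τ³=59/32

  seg 0: a=4 b=13/12 c=0 d=-1/12
  seg 1: a=5 b=-7/6 c=-3/4 d=1/12
S(9/2) = 59/32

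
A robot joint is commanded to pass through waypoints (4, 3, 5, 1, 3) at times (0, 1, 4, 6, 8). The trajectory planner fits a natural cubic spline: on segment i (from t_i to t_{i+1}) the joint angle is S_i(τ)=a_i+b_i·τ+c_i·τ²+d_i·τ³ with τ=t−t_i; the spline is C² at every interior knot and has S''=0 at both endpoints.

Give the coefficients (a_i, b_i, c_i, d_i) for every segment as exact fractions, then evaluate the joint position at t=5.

  seg 0: a=4 b=-1117/804 c=0 d=313/804
  seg 1: a=3 b=-89/402 c=313/268 d=-701/2412
  seg 2: a=5 b=-853/804 c=-97/67 d=1573/3216
  seg 3: a=1 b=-395/402 c=797/536 d=-797/3216
S(5) = 3195/1072

Δ: Δ0=-1, Δ1=2/3, Δ2=-2, Δ3=1
row 1: diag=8, rhs=10; c'=3/8, d'=5/4
row 2: denom=10−3·3/8=71/8; d'=(-16−3·5/4)/(71/8)=-158/71
row 3: denom=8−2·16/71=536/71; d'=(18−2·-158/71)/(536/71)=797/268
back: M3=797/268
back: M2=-158/71−16/71·797/268=-194/67
back: M1=5/4−3/8·-194/67=313/134
M: M0=0, M1=313/134, M2=-194/67, M3=797/268, M4=0
seg 0: a=4, c=M0/2=0, d=(M1−M0)/(6·1)=313/804, b=Δ0−h0·(2M0+M1)/6=-1117/804
seg 1: a=3, c=M1/2=313/268, d=(M2−M1)/(6·3)=-701/2412, b=Δ1−h1·(2M1+M2)/6=-89/402
seg 2: a=5, c=M2/2=-97/67, d=(M3−M2)/(6·2)=1573/3216, b=Δ2−h2·(2M2+M3)/6=-853/804
seg 3: a=1, c=M3/2=797/536, d=(M4−M3)/(6·2)=-797/3216, b=Δ3−h3·(2M3+M4)/6=-395/402
t_q=5 → seg 2, τ=1; S=5+-853/804·τ+-97/67·τ²+1573/3216·τ³=3195/1072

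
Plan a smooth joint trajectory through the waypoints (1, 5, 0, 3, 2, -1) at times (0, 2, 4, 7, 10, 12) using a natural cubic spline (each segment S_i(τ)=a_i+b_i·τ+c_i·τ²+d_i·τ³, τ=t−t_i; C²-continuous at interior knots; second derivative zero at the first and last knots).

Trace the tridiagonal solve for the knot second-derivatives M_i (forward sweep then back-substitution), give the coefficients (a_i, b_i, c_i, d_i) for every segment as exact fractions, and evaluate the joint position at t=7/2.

Δ: Δ0=2, Δ1=-5/2, Δ2=1, Δ3=-1/3, Δ4=-3/2
row 1: diag=8, rhs=-27; c'=1/4, d'=-27/8
row 2: denom=10−2·1/4=19/2; d'=(21−2·-27/8)/(19/2)=111/38
row 3: denom=12−3·6/19=210/19; d'=(-8−3·111/38)/(210/19)=-91/60
row 4: denom=10−3·19/70=643/70; d'=(-7−3·-91/60)/(643/70)=-343/1286
back: M4=-343/1286
back: M3=-91/60−19/70·-343/1286=-2786/1929
back: M2=111/38−6/19·-2786/1929=4343/1286
back: M1=-27/8−1/4·4343/1286=-2713/643
M: M0=0, M1=-2713/643, M2=4343/1286, M3=-2786/1929, M4=-343/1286, M5=0
seg 0: a=1, c=M0/2=0, d=(M1−M0)/(6·2)=-2713/7716, b=Δ0−h0·(2M0+M1)/6=6571/1929
seg 1: a=5, c=M1/2=-2713/1286, d=(M2−M1)/(6·2)=9769/15432, b=Δ1−h1·(2M1+M2)/6=-1568/1929
seg 2: a=0, c=M2/2=4343/2572, d=(M3−M2)/(6·3)=-18601/69444, b=Δ2−h2·(2M2+M3)/6=-6385/3858
seg 3: a=3, c=M3/2=-1393/1929, d=(M4−M3)/(6·3)=4543/69444, b=Δ3−h3·(2M3+M4)/6=9601/7716
seg 4: a=2, c=M4/2=-343/2572, d=(M5−M4)/(6·2)=343/15432, b=Δ4−h4·(2M4+M5)/6=-5101/3858
t_q=7/2 → seg 1, τ=3/2; S=5+-1568/1929·τ+-2713/1286·τ²+9769/15432·τ³=48169/41152

  seg 0: a=1 b=6571/1929 c=0 d=-2713/7716
  seg 1: a=5 b=-1568/1929 c=-2713/1286 d=9769/15432
  seg 2: a=0 b=-6385/3858 c=4343/2572 d=-18601/69444
  seg 3: a=3 b=9601/7716 c=-1393/1929 d=4543/69444
  seg 4: a=2 b=-5101/3858 c=-343/2572 d=343/15432
S(7/2) = 48169/41152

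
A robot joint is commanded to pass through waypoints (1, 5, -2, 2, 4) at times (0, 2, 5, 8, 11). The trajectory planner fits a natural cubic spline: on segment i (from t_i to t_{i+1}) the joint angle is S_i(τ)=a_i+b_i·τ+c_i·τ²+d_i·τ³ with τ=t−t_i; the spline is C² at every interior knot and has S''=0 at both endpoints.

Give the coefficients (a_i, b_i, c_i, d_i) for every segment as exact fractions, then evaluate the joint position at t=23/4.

  seg 0: a=1 b=655/207 c=0 d=-241/828
  seg 1: a=5 b=-68/207 c=-241/138 d=1339/3726
  seg 2: a=-2 b=-457/414 c=308/207 d=-839/3726
  seg 3: a=2 b=361/207 c=-223/414 d=223/3726
S(23/4) = -267/128

Δ: Δ0=2, Δ1=-7/3, Δ2=4/3, Δ3=2/3
row 1: diag=10, rhs=-26; c'=3/10, d'=-13/5
row 2: denom=12−3·3/10=111/10; d'=(22−3·-13/5)/(111/10)=298/111
row 3: denom=12−3·10/37=414/37; d'=(-4−3·298/111)/(414/37)=-223/207
back: M3=-223/207
back: M2=298/111−10/37·-223/207=616/207
back: M1=-13/5−3/10·616/207=-241/69
M: M0=0, M1=-241/69, M2=616/207, M3=-223/207, M4=0
seg 0: a=1, c=M0/2=0, d=(M1−M0)/(6·2)=-241/828, b=Δ0−h0·(2M0+M1)/6=655/207
seg 1: a=5, c=M1/2=-241/138, d=(M2−M1)/(6·3)=1339/3726, b=Δ1−h1·(2M1+M2)/6=-68/207
seg 2: a=-2, c=M2/2=308/207, d=(M3−M2)/(6·3)=-839/3726, b=Δ2−h2·(2M2+M3)/6=-457/414
seg 3: a=2, c=M3/2=-223/414, d=(M4−M3)/(6·3)=223/3726, b=Δ3−h3·(2M3+M4)/6=361/207
t_q=23/4 → seg 2, τ=3/4; S=-2+-457/414·τ+308/207·τ²+-839/3726·τ³=-267/128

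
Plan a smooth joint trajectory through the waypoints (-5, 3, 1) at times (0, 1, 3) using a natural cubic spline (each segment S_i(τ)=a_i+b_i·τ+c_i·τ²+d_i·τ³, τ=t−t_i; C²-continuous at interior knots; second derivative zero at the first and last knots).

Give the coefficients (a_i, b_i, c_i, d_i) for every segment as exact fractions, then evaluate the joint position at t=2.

  seg 0: a=-5 b=19/2 c=0 d=-3/2
  seg 1: a=3 b=5 c=-9/2 d=3/4
S(2) = 17/4

Δ: Δ0=8, Δ1=-1
row 1: diag=6, rhs=-54; c'=1/3, d'=-9
back: M1=-9
M: M0=0, M1=-9, M2=0
seg 0: a=-5, c=M0/2=0, d=(M1−M0)/(6·1)=-3/2, b=Δ0−h0·(2M0+M1)/6=19/2
seg 1: a=3, c=M1/2=-9/2, d=(M2−M1)/(6·2)=3/4, b=Δ1−h1·(2M1+M2)/6=5
t_q=2 → seg 1, τ=1; S=3+5·τ+-9/2·τ²+3/4·τ³=17/4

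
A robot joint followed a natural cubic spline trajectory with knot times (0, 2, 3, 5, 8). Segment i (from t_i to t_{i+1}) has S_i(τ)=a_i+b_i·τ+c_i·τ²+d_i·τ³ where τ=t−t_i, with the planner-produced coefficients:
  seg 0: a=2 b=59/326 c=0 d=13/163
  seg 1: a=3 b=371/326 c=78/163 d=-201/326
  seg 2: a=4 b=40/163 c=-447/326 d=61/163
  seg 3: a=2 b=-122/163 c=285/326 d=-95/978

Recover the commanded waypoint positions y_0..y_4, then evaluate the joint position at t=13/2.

y_0 = S_0(0) = a_0 = 2
y_1 = S_1(0) = a_1 = 3
y_2 = S_2(0) = a_2 = 4
y_3 = S_3(0) = a_3 = 2
y_4 = S_3(3) = 5
t_q=13/2 is in segment 3 (τ=3/2); S_3(τ)=6563/2608

y_0=2 y_1=3 y_2=4 y_3=2 y_4=5
S(13/2) = 6563/2608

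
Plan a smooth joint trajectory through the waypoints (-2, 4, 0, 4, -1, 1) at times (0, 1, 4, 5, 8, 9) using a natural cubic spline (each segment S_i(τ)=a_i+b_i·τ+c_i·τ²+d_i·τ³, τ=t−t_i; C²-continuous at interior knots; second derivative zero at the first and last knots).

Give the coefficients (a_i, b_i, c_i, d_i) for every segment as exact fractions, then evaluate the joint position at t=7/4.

Δ: Δ0=6, Δ1=-4/3, Δ2=4, Δ3=-5/3, Δ4=2
row 1: diag=8, rhs=-44; c'=3/8, d'=-11/2
row 2: denom=8−3·3/8=55/8; d'=(32−3·-11/2)/(55/8)=388/55
row 3: denom=8−1·8/55=432/55; d'=(-34−1·388/55)/(432/55)=-1129/216
row 4: denom=8−3·55/144=329/48; d'=(22−3·-1129/216)/(329/48)=5426/987
back: M4=5426/987
back: M3=-1129/216−55/144·5426/987=-21694/2961
back: M2=388/55−8/55·-21694/2961=24044/2961
back: M1=-11/2−3/8·24044/2961=-8434/987
M: M0=0, M1=-8434/987, M2=24044/2961, M3=-21694/2961, M4=5426/987, M5=0
seg 0: a=-2, c=M0/2=0, d=(M1−M0)/(6·1)=-4217/2961, b=Δ0−h0·(2M0+M1)/6=21983/2961
seg 1: a=4, c=M1/2=-4217/987, d=(M2−M1)/(6·3)=24673/26649, b=Δ1−h1·(2M1+M2)/6=9332/2961
seg 2: a=0, c=M2/2=12022/2961, d=(M3−M2)/(6·1)=-121/47, b=Δ2−h2·(2M2+M3)/6=7445/2961
seg 3: a=4, c=M3/2=-10847/2961, d=(M4−M3)/(6·3)=18986/26649, b=Δ3−h3·(2M3+M4)/6=8620/2961
seg 4: a=-1, c=M4/2=2713/987, d=(M5−M4)/(6·1)=-2713/2961, b=Δ4−h4·(2M4+M5)/6=496/2961
t_q=7/4 → seg 1, τ=3/4; S=4+9332/2961·τ+-4217/987·τ²+24673/26649·τ³=91615/21056

  seg 0: a=-2 b=21983/2961 c=0 d=-4217/2961
  seg 1: a=4 b=9332/2961 c=-4217/987 d=24673/26649
  seg 2: a=0 b=7445/2961 c=12022/2961 d=-121/47
  seg 3: a=4 b=8620/2961 c=-10847/2961 d=18986/26649
  seg 4: a=-1 b=496/2961 c=2713/987 d=-2713/2961
S(7/4) = 91615/21056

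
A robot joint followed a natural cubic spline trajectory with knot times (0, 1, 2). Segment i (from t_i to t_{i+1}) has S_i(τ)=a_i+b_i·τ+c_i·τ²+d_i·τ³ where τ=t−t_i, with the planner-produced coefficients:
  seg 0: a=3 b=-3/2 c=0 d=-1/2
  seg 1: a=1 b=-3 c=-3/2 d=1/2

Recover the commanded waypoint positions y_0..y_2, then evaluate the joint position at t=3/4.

y_0 = S_0(0) = a_0 = 3
y_1 = S_1(0) = a_1 = 1
y_2 = S_1(1) = -3
t_q=3/4 is in segment 0 (τ=3/4); S_0(τ)=213/128

y_0=3 y_1=1 y_2=-3
S(3/4) = 213/128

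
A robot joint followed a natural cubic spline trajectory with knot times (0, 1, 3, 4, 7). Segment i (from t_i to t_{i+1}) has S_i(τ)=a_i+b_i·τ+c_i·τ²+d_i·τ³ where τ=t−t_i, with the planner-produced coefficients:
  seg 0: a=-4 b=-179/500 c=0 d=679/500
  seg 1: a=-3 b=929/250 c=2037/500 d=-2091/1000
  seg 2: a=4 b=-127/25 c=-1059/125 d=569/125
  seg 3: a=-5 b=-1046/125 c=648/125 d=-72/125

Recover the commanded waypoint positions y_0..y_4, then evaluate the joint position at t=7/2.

y_0=-4 y_1=-3 y_2=4 y_3=-5 y_4=1
S(7/2) = -89/1000

y_0 = S_0(0) = a_0 = -4
y_1 = S_1(0) = a_1 = -3
y_2 = S_2(0) = a_2 = 4
y_3 = S_3(0) = a_3 = -5
y_4 = S_3(3) = 1
t_q=7/2 is in segment 2 (τ=1/2); S_2(τ)=-89/1000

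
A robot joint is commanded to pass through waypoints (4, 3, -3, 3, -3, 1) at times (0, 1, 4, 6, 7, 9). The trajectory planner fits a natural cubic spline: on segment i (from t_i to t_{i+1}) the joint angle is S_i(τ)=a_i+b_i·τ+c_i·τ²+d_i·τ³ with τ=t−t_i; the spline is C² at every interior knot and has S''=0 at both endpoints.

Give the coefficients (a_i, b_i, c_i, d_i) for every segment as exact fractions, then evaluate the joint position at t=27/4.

  seg 0: a=4 b=-1070/2293 c=0 d=-1223/2293
  seg 1: a=3 b=-4739/2293 c=-3669/2293 d=1240/2293
  seg 2: a=-3 b=6727/2293 c=7491/2293 d=-7415/4586
  seg 3: a=3 b=-7799/2293 c=-14754/2293 d=8795/2293
  seg 4: a=-3 b=-10922/2293 c=11631/2293 d=-3877/4586
S(27/4) = -227775/146752

Δ: Δ0=-1, Δ1=-2, Δ2=3, Δ3=-6, Δ4=2
row 1: diag=8, rhs=-6; c'=3/8, d'=-3/4
row 2: denom=10−3·3/8=71/8; d'=(30−3·-3/4)/(71/8)=258/71
row 3: denom=6−2·16/71=394/71; d'=(-54−2·258/71)/(394/71)=-2175/197
row 4: denom=6−1·71/394=2293/394; d'=(48−1·-2175/197)/(2293/394)=23262/2293
back: M4=23262/2293
back: M3=-2175/197−71/394·23262/2293=-29508/2293
back: M2=258/71−16/71·-29508/2293=14982/2293
back: M1=-3/4−3/8·14982/2293=-7338/2293
M: M0=0, M1=-7338/2293, M2=14982/2293, M3=-29508/2293, M4=23262/2293, M5=0
seg 0: a=4, c=M0/2=0, d=(M1−M0)/(6·1)=-1223/2293, b=Δ0−h0·(2M0+M1)/6=-1070/2293
seg 1: a=3, c=M1/2=-3669/2293, d=(M2−M1)/(6·3)=1240/2293, b=Δ1−h1·(2M1+M2)/6=-4739/2293
seg 2: a=-3, c=M2/2=7491/2293, d=(M3−M2)/(6·2)=-7415/4586, b=Δ2−h2·(2M2+M3)/6=6727/2293
seg 3: a=3, c=M3/2=-14754/2293, d=(M4−M3)/(6·1)=8795/2293, b=Δ3−h3·(2M3+M4)/6=-7799/2293
seg 4: a=-3, c=M4/2=11631/2293, d=(M5−M4)/(6·2)=-3877/4586, b=Δ4−h4·(2M4+M5)/6=-10922/2293
t_q=27/4 → seg 3, τ=3/4; S=3+-7799/2293·τ+-14754/2293·τ²+8795/2293·τ³=-227775/146752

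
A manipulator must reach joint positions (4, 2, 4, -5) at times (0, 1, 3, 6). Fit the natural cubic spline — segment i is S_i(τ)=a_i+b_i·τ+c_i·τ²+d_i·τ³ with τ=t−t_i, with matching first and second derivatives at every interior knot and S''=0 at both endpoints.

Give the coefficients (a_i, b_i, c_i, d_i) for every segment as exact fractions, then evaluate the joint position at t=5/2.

Δ: Δ0=-2, Δ1=1, Δ2=-3
row 1: diag=6, rhs=18; c'=1/3, d'=3
row 2: denom=10−2·1/3=28/3; d'=(-24−2·3)/(28/3)=-45/14
back: M2=-45/14
back: M1=3−1/3·-45/14=57/14
M: M0=0, M1=57/14, M2=-45/14, M3=0
seg 0: a=4, c=M0/2=0, d=(M1−M0)/(6·1)=19/28, b=Δ0−h0·(2M0+M1)/6=-75/28
seg 1: a=2, c=M1/2=57/28, d=(M2−M1)/(6·2)=-17/28, b=Δ1−h1·(2M1+M2)/6=-9/14
seg 2: a=4, c=M2/2=-45/28, d=(M3−M2)/(6·3)=5/28, b=Δ2−h2·(2M2+M3)/6=3/14
t_q=5/2 → seg 1, τ=3/2; S=2+-9/14·τ+57/28·τ²+-17/28·τ³=799/224

  seg 0: a=4 b=-75/28 c=0 d=19/28
  seg 1: a=2 b=-9/14 c=57/28 d=-17/28
  seg 2: a=4 b=3/14 c=-45/28 d=5/28
S(5/2) = 799/224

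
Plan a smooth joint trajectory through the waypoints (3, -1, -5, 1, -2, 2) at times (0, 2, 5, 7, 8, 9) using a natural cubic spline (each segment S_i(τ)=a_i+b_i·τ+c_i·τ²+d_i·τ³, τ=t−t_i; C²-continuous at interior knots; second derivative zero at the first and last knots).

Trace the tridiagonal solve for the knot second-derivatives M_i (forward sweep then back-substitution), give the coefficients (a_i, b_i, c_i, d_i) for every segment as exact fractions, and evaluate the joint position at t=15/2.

Δ: Δ0=-2, Δ1=-4/3, Δ2=3, Δ3=-3, Δ4=4
row 1: diag=10, rhs=4; c'=3/10, d'=2/5
row 2: denom=10−3·3/10=91/10; d'=(26−3·2/5)/(91/10)=248/91
row 3: denom=6−2·20/91=506/91; d'=(-36−2·248/91)/(506/91)=-82/11
row 4: denom=4−1·91/506=1933/506; d'=(42−1·-82/11)/(1933/506)=25024/1933
back: M4=25024/1933
back: M3=-82/11−91/506·25024/1933=-18910/1933
back: M2=248/91−20/91·-18910/1933=9424/1933
back: M1=2/5−3/10·9424/1933=-2054/1933
M: M0=0, M1=-2054/1933, M2=9424/1933, M3=-18910/1933, M4=25024/1933, M5=0
seg 0: a=3, c=M0/2=0, d=(M1−M0)/(6·2)=-1027/11598, b=Δ0−h0·(2M0+M1)/6=-9544/5799
seg 1: a=-1, c=M1/2=-1027/1933, d=(M2−M1)/(6·3)=1913/5799, b=Δ1−h1·(2M1+M2)/6=-15706/5799
seg 2: a=-5, c=M2/2=4712/1933, d=(M3−M2)/(6·2)=-14167/11598, b=Δ2−h2·(2M2+M3)/6=17459/5799
seg 3: a=1, c=M3/2=-9455/1933, d=(M4−M3)/(6·1)=21967/5799, b=Δ3−h3·(2M3+M4)/6=-10999/5799
seg 4: a=-2, c=M4/2=12512/1933, d=(M5−M4)/(6·1)=-12512/5799, b=Δ4−h4·(2M4+M5)/6=-1828/5799
t_q=15/2 → seg 3, τ=1/2; S=1+-10999/5799·τ+-9455/1933·τ²+21967/5799·τ³=-10789/15464

  seg 0: a=3 b=-9544/5799 c=0 d=-1027/11598
  seg 1: a=-1 b=-15706/5799 c=-1027/1933 d=1913/5799
  seg 2: a=-5 b=17459/5799 c=4712/1933 d=-14167/11598
  seg 3: a=1 b=-10999/5799 c=-9455/1933 d=21967/5799
  seg 4: a=-2 b=-1828/5799 c=12512/1933 d=-12512/5799
S(15/2) = -10789/15464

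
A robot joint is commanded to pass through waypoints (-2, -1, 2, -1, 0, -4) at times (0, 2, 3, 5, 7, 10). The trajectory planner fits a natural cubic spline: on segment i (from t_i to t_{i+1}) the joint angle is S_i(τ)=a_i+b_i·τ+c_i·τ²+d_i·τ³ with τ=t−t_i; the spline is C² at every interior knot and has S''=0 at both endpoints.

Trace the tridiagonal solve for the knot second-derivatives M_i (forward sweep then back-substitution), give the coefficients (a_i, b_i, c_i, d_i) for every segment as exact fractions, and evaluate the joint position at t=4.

Δ: Δ0=1/2, Δ1=3, Δ2=-3/2, Δ3=1/2, Δ4=-4/3
row 1: diag=6, rhs=15; c'=1/6, d'=5/2
row 2: denom=6−1·1/6=35/6; d'=(-27−1·5/2)/(35/6)=-177/35
row 3: denom=8−2·12/35=256/35; d'=(12−2·-177/35)/(256/35)=387/128
row 4: denom=10−2·35/128=605/64; d'=(-11−2·387/128)/(605/64)=-1091/605
back: M4=-1091/605
back: M3=387/128−35/128·-1091/605=851/242
back: M2=-177/35−12/35·851/242=-3789/605
back: M1=5/2−1/6·-3789/605=2144/605
M: M0=0, M1=2144/605, M2=-3789/605, M3=851/242, M4=-1091/605, M5=0
seg 0: a=-2, c=M0/2=0, d=(M1−M0)/(6·2)=536/1815, b=Δ0−h0·(2M0+M1)/6=-2473/3630
seg 1: a=-1, c=M1/2=1072/605, d=(M2−M1)/(6·1)=-5933/3630, b=Δ1−h1·(2M1+M2)/6=10391/3630
seg 2: a=2, c=M2/2=-3789/1210, d=(M3−M2)/(6·2)=11833/14520, b=Δ2−h2·(2M2+M3)/6=248/165
seg 3: a=-1, c=M3/2=851/484, d=(M4−M3)/(6·2)=-6437/14520, b=Δ3−h3·(2M3+M4)/6=-4513/3630
seg 4: a=0, c=M4/2=-1091/1210, d=(M5−M4)/(6·3)=1091/10890, b=Δ4−h4·(2M4+M5)/6=853/1815
t_q=4 → seg 2, τ=1; S=2+248/165·τ+-3789/1210·τ²+11833/14520·τ³=5743/4840

  seg 0: a=-2 b=-2473/3630 c=0 d=536/1815
  seg 1: a=-1 b=10391/3630 c=1072/605 d=-5933/3630
  seg 2: a=2 b=248/165 c=-3789/1210 d=11833/14520
  seg 3: a=-1 b=-4513/3630 c=851/484 d=-6437/14520
  seg 4: a=0 b=853/1815 c=-1091/1210 d=1091/10890
S(4) = 5743/4840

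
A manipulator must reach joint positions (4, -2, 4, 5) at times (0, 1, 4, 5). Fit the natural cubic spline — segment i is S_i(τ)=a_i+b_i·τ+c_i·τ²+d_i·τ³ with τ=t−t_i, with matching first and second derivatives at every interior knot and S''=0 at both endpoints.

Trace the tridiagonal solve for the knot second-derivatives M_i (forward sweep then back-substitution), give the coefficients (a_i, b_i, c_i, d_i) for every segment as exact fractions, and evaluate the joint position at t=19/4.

  seg 0: a=4 b=-397/55 c=0 d=67/55
  seg 1: a=-2 b=-196/55 c=201/55 d=-3/5
  seg 2: a=4 b=119/55 c=-96/55 d=32/55
S(19/4) = 215/44

Δ: Δ0=-6, Δ1=2, Δ2=1
row 1: diag=8, rhs=48; c'=3/8, d'=6
row 2: denom=8−3·3/8=55/8; d'=(-6−3·6)/(55/8)=-192/55
back: M2=-192/55
back: M1=6−3/8·-192/55=402/55
M: M0=0, M1=402/55, M2=-192/55, M3=0
seg 0: a=4, c=M0/2=0, d=(M1−M0)/(6·1)=67/55, b=Δ0−h0·(2M0+M1)/6=-397/55
seg 1: a=-2, c=M1/2=201/55, d=(M2−M1)/(6·3)=-3/5, b=Δ1−h1·(2M1+M2)/6=-196/55
seg 2: a=4, c=M2/2=-96/55, d=(M3−M2)/(6·1)=32/55, b=Δ2−h2·(2M2+M3)/6=119/55
t_q=19/4 → seg 2, τ=3/4; S=4+119/55·τ+-96/55·τ²+32/55·τ³=215/44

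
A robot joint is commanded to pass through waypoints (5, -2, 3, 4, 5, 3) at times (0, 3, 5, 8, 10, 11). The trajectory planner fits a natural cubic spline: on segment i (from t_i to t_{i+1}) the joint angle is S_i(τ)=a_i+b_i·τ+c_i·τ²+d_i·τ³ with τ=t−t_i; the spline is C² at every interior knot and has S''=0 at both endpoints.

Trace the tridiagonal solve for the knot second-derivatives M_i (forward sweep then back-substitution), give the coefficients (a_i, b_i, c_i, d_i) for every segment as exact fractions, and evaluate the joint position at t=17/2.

Δ: Δ0=-7/3, Δ1=5/2, Δ2=1/3, Δ3=1/2, Δ4=-2
row 1: diag=10, rhs=29; c'=1/5, d'=29/10
row 2: denom=10−2·1/5=48/5; d'=(-13−2·29/10)/(48/5)=-47/24
row 3: denom=10−3·5/16=145/16; d'=(1−3·-47/24)/(145/16)=22/29
row 4: denom=6−2·32/145=806/145; d'=(-15−2·22/29)/(806/145)=-2395/806
back: M4=-2395/806
back: M3=22/29−32/145·-2395/806=570/403
back: M2=-47/24−5/16·570/403=-2902/1209
back: M1=29/10−1/5·-2902/1209=8173/2418
M: M0=0, M1=8173/2418, M2=-2902/1209, M3=570/403, M4=-2395/806, M5=0
seg 0: a=5, c=M0/2=0, d=(M1−M0)/(6·3)=8173/43524, b=Δ0−h0·(2M0+M1)/6=-19457/4836
seg 1: a=-2, c=M1/2=8173/4836, d=(M2−M1)/(6·2)=-1553/3224, b=Δ1−h1·(2M1+M2)/6=2531/2418
seg 2: a=3, c=M2/2=-1451/1209, d=(M3−M2)/(6·3)=2306/10881, b=Δ2−h2·(2M2+M3)/6=2450/1209
seg 3: a=4, c=M3/2=285/403, d=(M4−M3)/(6·2)=-3535/9672, b=Δ3−h3·(2M3+M4)/6=662/1209
seg 4: a=5, c=M4/2=-2395/1612, d=(M5−M4)/(6·1)=2395/4836, b=Δ4−h4·(2M4+M5)/6=-2441/2418
t_q=17/2 → seg 3, τ=1/2; S=4+662/1209·τ+285/403·τ²+-3535/9672·τ³=113611/25792

  seg 0: a=5 b=-19457/4836 c=0 d=8173/43524
  seg 1: a=-2 b=2531/2418 c=8173/4836 d=-1553/3224
  seg 2: a=3 b=2450/1209 c=-1451/1209 d=2306/10881
  seg 3: a=4 b=662/1209 c=285/403 d=-3535/9672
  seg 4: a=5 b=-2441/2418 c=-2395/1612 d=2395/4836
S(17/2) = 113611/25792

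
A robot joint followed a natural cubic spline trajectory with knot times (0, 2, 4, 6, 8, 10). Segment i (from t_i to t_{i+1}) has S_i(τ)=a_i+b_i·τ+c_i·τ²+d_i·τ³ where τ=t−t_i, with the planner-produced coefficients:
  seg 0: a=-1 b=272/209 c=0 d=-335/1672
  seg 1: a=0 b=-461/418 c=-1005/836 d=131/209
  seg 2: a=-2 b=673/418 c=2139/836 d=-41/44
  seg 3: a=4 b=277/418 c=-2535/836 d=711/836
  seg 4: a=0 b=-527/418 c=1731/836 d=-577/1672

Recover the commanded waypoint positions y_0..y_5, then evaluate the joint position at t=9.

y_0 = S_0(0) = a_0 = -1
y_1 = S_1(0) = a_1 = 0
y_2 = S_2(0) = a_2 = -2
y_3 = S_3(0) = a_3 = 4
y_4 = S_4(0) = a_4 = 0
y_5 = S_4(2) = 3
t_q=9 is in segment 4 (τ=1); S_4(τ)=777/1672

y_0=-1 y_1=0 y_2=-2 y_3=4 y_4=0 y_5=3
S(9) = 777/1672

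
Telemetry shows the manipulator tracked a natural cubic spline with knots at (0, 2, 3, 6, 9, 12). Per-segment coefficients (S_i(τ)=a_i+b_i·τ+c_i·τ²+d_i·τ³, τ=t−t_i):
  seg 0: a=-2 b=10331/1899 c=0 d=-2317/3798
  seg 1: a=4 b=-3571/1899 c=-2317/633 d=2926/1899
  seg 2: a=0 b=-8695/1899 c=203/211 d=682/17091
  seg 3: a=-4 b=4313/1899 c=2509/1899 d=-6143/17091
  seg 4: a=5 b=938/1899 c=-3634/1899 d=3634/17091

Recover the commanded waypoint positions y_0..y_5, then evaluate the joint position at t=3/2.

y_0=-2 y_1=4 y_2=0 y_3=-4 y_4=5 y_5=-5
S(3/2) = 41539/10128

y_0 = S_0(0) = a_0 = -2
y_1 = S_1(0) = a_1 = 4
y_2 = S_2(0) = a_2 = 0
y_3 = S_3(0) = a_3 = -4
y_4 = S_4(0) = a_4 = 5
y_5 = S_4(3) = -5
t_q=3/2 is in segment 0 (τ=3/2); S_0(τ)=41539/10128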